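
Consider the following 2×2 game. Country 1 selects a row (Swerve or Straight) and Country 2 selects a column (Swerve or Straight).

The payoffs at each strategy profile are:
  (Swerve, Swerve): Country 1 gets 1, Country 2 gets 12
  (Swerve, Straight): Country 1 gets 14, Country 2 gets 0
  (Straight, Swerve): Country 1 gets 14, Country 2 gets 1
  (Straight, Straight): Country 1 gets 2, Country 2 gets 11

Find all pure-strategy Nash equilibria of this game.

none

(Swerve, Swerve): Country 1 prefers Straight (14 > 1) — not an equilibrium.
(Swerve, Straight): Country 2 prefers Swerve (12 > 0) — not an equilibrium.
(Straight, Swerve): Country 2 prefers Straight (11 > 1) — not an equilibrium.
(Straight, Straight): Country 1 prefers Swerve (14 > 2) — not an equilibrium.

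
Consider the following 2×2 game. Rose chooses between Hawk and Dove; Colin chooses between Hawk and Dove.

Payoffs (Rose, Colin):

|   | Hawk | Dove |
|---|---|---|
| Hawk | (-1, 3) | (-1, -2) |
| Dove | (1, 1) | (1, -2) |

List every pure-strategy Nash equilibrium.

(Dove, Hawk)

(Hawk, Hawk): Rose prefers Dove (1 > -1) — not an equilibrium.
(Hawk, Dove): Rose prefers Dove (1 > -1); Colin prefers Hawk (3 > -2) — not an equilibrium.
(Dove, Hawk): Rose gets 1 ≥ -1 from Hawk, and Colin gets 1 ≥ -2 from Dove — Nash equilibrium.
(Dove, Dove): Colin prefers Hawk (1 > -2) — not an equilibrium.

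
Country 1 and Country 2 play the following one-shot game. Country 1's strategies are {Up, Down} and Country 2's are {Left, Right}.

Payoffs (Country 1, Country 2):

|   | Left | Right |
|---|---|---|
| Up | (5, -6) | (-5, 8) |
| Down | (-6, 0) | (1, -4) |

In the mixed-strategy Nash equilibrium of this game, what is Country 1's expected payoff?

First find y, the probability Country 2 plays Left, from Country 1's indifference between Up and Down: 5y − 5(1−y) = −6y + (1−y), giving y = 6/17.
Since Country 1 is indifferent in equilibrium, Country 1's expected payoff equals the payoff from either row against (6/17, 11/17). Using Up: 5(6/17) − 5(11/17) = -25/17.

-25/17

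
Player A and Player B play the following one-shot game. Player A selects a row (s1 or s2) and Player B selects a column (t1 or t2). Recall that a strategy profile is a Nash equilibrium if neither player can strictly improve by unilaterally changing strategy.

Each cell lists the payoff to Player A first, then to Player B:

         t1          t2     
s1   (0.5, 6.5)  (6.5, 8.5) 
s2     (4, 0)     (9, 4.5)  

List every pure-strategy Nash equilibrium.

(s2, t2)

(s1, t1): Player A prefers s2 (4 > 0.5); Player B prefers t2 (8.5 > 6.5) — not an equilibrium.
(s1, t2): Player A prefers s2 (9 > 6.5) — not an equilibrium.
(s2, t1): Player B prefers t2 (4.5 > 0) — not an equilibrium.
(s2, t2): Player A gets 9 ≥ 6.5 from s1, and Player B gets 4.5 ≥ 0 from t1 — Nash equilibrium.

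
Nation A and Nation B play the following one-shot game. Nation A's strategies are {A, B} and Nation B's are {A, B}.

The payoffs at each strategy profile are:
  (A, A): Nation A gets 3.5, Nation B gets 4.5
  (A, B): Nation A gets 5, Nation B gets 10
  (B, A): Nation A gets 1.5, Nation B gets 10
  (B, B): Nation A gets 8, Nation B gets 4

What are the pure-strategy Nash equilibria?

none

(A, A): Nation B prefers B (10 > 4.5) — not an equilibrium.
(A, B): Nation A prefers B (8 > 5) — not an equilibrium.
(B, A): Nation A prefers A (3.5 > 1.5) — not an equilibrium.
(B, B): Nation B prefers A (10 > 4) — not an equilibrium.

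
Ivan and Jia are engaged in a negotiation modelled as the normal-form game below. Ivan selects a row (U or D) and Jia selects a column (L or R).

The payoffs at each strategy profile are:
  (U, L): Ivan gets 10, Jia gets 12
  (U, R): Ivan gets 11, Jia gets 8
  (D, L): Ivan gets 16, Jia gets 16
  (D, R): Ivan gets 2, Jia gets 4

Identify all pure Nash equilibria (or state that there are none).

(U, L): Ivan prefers D (16 > 10) — not an equilibrium.
(U, R): Jia prefers L (12 > 8) — not an equilibrium.
(D, L): Ivan gets 16 ≥ 10 from U, and Jia gets 16 ≥ 4 from R — Nash equilibrium.
(D, R): Ivan prefers U (11 > 2); Jia prefers L (16 > 4) — not an equilibrium.

(D, L)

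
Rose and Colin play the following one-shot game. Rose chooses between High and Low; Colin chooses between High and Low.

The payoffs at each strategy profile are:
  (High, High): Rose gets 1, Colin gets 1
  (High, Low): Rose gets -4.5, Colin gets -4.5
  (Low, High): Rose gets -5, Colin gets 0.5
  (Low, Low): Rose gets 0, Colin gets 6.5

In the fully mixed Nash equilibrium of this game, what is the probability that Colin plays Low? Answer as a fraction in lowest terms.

Let y be the probability that Colin plays High. In a completely mixed equilibrium, Rose must be indifferent between High and Low.
Rose's expected payoff from High is y − 4.5(1−y); from Low it is −5y.
Setting these equal: 5.5y − 4.5 = −5y, so y = 3/7.
Therefore Colin plays Low with probability 1 − 3/7 = 4/7.

4/7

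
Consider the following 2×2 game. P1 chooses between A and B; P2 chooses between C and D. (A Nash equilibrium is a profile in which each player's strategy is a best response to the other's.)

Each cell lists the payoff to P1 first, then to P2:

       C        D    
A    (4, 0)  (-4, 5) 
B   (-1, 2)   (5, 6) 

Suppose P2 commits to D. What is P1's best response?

Against D, P1 earns -4 from A and 5 from B.
So B is the best response.

B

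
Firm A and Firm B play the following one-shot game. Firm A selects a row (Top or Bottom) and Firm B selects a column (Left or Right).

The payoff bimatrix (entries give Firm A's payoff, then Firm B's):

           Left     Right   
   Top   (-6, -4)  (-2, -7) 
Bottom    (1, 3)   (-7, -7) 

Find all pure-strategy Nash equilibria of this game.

(Top, Left): Firm A prefers Bottom (1 > -6) — not an equilibrium.
(Top, Right): Firm B prefers Left (-4 > -7) — not an equilibrium.
(Bottom, Left): Firm A gets 1 ≥ -6 from Top, and Firm B gets 3 ≥ -7 from Right — Nash equilibrium.
(Bottom, Right): Firm A prefers Top (-2 > -7); Firm B prefers Left (3 > -7) — not an equilibrium.

(Bottom, Left)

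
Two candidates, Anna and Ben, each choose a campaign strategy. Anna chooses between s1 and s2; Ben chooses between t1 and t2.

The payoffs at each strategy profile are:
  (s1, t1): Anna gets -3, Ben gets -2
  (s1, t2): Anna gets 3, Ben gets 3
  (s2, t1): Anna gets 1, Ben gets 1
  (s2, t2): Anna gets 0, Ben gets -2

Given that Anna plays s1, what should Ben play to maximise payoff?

Against s1, Ben earns -2 from t1 and 3 from t2.
So t2 is the best response.

t2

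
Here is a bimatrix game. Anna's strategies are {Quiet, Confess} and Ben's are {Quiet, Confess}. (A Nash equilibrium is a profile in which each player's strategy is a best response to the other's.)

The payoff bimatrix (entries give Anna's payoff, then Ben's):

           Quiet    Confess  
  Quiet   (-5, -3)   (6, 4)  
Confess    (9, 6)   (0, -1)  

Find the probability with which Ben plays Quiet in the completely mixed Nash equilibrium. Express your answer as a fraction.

Let c be the probability that Ben plays Quiet. In a completely mixed equilibrium, Anna must be indifferent between Quiet and Confess.
Anna's expected payoff from Quiet is −5c + 6(1−c); from Confess it is 9c.
Setting these equal: −11c + 6 = 9c, so c = 3/10.

3/10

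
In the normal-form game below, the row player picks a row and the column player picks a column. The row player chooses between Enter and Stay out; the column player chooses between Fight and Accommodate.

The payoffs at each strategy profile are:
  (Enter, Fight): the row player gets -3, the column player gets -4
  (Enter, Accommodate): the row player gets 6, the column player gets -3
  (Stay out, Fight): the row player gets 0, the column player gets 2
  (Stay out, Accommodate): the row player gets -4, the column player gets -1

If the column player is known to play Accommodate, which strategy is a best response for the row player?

Enter

Against Accommodate, the row player earns 6 from Enter and -4 from Stay out.
So Enter is the best response.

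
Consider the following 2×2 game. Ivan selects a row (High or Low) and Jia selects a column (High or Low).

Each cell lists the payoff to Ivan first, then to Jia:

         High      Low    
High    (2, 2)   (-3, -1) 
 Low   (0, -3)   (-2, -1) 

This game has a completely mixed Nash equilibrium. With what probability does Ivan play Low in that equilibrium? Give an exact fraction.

Let r be the probability that Ivan plays High. In a completely mixed equilibrium, Jia must be indifferent between High and Low.
Jia's expected payoff from High is 2r − 3(1−r); from Low it is −r − (1−r).
Setting these equal: 5r − 3 = -1, so r = 2/5.
Therefore Ivan plays Low with probability 1 − 2/5 = 3/5.

3/5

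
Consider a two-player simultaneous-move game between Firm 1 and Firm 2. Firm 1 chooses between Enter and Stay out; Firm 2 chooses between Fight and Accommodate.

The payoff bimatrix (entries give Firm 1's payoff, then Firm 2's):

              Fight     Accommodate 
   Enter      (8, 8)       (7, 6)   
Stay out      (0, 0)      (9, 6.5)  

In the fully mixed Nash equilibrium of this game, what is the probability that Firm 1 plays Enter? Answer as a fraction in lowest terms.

Let p be the probability that Firm 1 plays Enter. In a completely mixed equilibrium, Firm 2 must be indifferent between Fight and Accommodate.
Firm 2's expected payoff from Fight is 8p; from Accommodate it is 6p + 6.5(1−p).
Setting these equal: 8p = −0.5p + 6.5, so p = 13/17.

13/17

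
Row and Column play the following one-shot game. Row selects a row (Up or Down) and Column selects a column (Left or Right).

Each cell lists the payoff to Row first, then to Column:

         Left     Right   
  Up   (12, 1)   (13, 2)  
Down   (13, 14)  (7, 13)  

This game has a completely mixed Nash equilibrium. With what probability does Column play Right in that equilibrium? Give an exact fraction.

1/7

Let q be the probability that Column plays Left. In a completely mixed equilibrium, Row must be indifferent between Up and Down.
Row's expected payoff from Up is 12q + 13(1−q); from Down it is 13q + 7(1−q).
Setting these equal: −q + 13 = 6q + 7, so q = 6/7.
Therefore Column plays Right with probability 1 − 6/7 = 1/7.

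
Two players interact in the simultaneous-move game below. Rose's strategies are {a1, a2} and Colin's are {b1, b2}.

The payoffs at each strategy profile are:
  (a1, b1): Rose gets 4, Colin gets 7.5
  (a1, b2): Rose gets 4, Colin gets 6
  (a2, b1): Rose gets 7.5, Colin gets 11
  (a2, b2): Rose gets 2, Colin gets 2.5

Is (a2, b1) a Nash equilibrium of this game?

At (a2, b1), Rose earns 7.5; switching to a1 would give 4, so Rose has no profitable deviation.
Colin earns 11; switching to b2 would give 2.5, so Colin has no profitable deviation.
Neither player can gain by a unilateral deviation, so this profile is a Nash equilibrium.

Yes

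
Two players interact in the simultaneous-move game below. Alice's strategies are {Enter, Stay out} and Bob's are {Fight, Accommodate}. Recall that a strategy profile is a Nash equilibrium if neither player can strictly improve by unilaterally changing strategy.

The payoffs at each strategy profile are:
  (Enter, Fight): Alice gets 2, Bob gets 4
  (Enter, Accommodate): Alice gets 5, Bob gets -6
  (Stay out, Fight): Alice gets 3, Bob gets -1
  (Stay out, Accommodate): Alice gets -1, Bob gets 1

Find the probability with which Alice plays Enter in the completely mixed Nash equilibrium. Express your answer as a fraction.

1/6

Let p be the probability that Alice plays Enter. In a completely mixed equilibrium, Bob must be indifferent between Fight and Accommodate.
Bob's expected payoff from Fight is 4p − (1−p); from Accommodate it is −6p + (1−p).
Setting these equal: 5p − 1 = −7p + 1, so p = 1/6.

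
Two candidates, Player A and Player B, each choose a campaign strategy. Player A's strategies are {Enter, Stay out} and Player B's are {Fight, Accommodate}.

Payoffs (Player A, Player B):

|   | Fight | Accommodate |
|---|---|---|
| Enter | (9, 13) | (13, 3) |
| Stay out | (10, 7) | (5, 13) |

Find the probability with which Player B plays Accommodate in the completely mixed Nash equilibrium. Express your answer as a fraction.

Let q be the probability that Player B plays Fight. In a completely mixed equilibrium, Player A must be indifferent between Enter and Stay out.
Player A's expected payoff from Enter is 9q + 13(1−q); from Stay out it is 10q + 5(1−q).
Setting these equal: −4q + 13 = 5q + 5, so q = 8/9.
Therefore Player B plays Accommodate with probability 1 − 8/9 = 1/9.

1/9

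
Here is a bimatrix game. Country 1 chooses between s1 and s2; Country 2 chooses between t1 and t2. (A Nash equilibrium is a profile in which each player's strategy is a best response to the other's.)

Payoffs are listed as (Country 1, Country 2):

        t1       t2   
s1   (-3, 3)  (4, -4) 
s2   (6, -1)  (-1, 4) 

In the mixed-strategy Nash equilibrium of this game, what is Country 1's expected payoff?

First find q, the probability Country 2 plays t1, from Country 1's indifference between s1 and s2: −3q + 4(1−q) = 6q − (1−q), giving q = 5/14.
Since Country 1 is indifferent in equilibrium, Country 1's expected payoff equals the payoff from either row against (5/14, 9/14). Using s1: −3(5/14) + 4(9/14) = 3/2.

3/2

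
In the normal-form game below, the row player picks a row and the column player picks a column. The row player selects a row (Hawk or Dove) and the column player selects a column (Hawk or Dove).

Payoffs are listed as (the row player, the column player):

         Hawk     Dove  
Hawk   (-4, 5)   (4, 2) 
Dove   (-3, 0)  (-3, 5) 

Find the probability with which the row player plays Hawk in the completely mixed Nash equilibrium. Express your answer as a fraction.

5/8

Let p be the probability that the row player plays Hawk. In a completely mixed equilibrium, the column player must be indifferent between Hawk and Dove.
The column player's expected payoff from Hawk is 5p; from Dove it is 2p + 5(1−p).
Setting these equal: 5p = −3p + 5, so p = 5/8.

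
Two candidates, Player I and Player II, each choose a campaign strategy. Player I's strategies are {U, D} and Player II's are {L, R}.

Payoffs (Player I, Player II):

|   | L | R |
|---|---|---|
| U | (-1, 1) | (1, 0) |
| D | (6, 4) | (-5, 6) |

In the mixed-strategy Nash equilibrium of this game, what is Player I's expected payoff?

1/13

First find q, the probability Player II plays L, from Player I's indifference between U and D: −q + (1−q) = 6q − 5(1−q), giving q = 6/13.
Since Player I is indifferent in equilibrium, Player I's expected payoff equals the payoff from either row against (6/13, 7/13). Using U: −(6/13) + (7/13) = 1/13.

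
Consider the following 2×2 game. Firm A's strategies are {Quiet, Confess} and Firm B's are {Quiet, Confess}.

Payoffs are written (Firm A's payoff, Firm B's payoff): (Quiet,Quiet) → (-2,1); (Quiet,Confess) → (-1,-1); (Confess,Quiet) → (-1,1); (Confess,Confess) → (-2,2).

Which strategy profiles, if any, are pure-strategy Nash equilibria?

none

(Quiet, Quiet): Firm A prefers Confess (-1 > -2) — not an equilibrium.
(Quiet, Confess): Firm B prefers Quiet (1 > -1) — not an equilibrium.
(Confess, Quiet): Firm B prefers Confess (2 > 1) — not an equilibrium.
(Confess, Confess): Firm A prefers Quiet (-1 > -2) — not an equilibrium.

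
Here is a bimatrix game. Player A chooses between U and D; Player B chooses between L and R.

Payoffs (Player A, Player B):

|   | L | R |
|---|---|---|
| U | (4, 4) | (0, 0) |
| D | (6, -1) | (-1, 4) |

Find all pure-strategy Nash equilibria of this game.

none

(U, L): Player A prefers D (6 > 4) — not an equilibrium.
(U, R): Player B prefers L (4 > 0) — not an equilibrium.
(D, L): Player B prefers R (4 > -1) — not an equilibrium.
(D, R): Player A prefers U (0 > -1) — not an equilibrium.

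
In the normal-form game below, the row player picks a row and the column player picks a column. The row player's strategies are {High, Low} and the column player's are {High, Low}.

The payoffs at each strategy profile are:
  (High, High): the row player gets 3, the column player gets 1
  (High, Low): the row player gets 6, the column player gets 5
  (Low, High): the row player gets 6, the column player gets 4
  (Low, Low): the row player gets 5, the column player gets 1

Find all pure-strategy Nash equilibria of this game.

(High, Low) and (Low, High)

(High, High): the row player prefers Low (6 > 3); the column player prefers Low (5 > 1) — not an equilibrium.
(High, Low): the row player gets 6 ≥ 5 from Low, and the column player gets 5 ≥ 1 from High — Nash equilibrium.
(Low, High): the row player gets 6 ≥ 3 from High, and the column player gets 4 ≥ 1 from Low — Nash equilibrium.
(Low, Low): the row player prefers High (6 > 5); the column player prefers High (4 > 1) — not an equilibrium.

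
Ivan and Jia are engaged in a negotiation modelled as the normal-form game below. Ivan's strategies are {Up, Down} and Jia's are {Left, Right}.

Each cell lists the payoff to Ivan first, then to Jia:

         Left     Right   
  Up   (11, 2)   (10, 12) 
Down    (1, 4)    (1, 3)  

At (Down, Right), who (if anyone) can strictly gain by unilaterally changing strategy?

Ivan at (Down, Right) earns 1; deviating to Up yields 10 — a strict improvement.
Jia earns 3; deviating to Left yields 4 — a strict improvement.
Both Ivan and Jia have strictly profitable deviations.

Both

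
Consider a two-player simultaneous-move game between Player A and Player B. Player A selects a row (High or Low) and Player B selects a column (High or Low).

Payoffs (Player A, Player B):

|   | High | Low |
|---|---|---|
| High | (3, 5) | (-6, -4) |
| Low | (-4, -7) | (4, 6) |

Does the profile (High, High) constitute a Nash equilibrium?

At (High, High), Player A earns 3; switching to Low would give -4, so Player A has no profitable deviation.
Player B earns 5; switching to Low would give -4, so Player B has no profitable deviation.
Neither player can gain by a unilateral deviation, so this profile is a Nash equilibrium.

Yes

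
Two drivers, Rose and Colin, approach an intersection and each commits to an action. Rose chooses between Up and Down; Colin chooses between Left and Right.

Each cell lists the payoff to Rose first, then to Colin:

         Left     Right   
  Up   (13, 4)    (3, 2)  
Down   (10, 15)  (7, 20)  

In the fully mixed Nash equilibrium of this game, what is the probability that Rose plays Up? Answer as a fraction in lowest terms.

Let x be the probability that Rose plays Up. In a completely mixed equilibrium, Colin must be indifferent between Left and Right.
Colin's expected payoff from Left is 4x + 15(1−x); from Right it is 2x + 20(1−x).
Setting these equal: −11x + 15 = −18x + 20, so x = 5/7.

5/7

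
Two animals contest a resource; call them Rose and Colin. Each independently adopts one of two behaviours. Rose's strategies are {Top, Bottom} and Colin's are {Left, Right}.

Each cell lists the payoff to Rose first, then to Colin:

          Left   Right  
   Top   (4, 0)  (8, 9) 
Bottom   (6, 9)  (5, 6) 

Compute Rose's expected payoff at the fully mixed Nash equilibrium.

First find y, the probability Colin plays Left, from Rose's indifference between Top and Bottom: 4y + 8(1−y) = 6y + 5(1−y), giving y = 3/5.
Since Rose is indifferent in equilibrium, Rose's expected payoff equals the payoff from either row against (3/5, 2/5). Using Top: 4(3/5) + 8(2/5) = 28/5.

28/5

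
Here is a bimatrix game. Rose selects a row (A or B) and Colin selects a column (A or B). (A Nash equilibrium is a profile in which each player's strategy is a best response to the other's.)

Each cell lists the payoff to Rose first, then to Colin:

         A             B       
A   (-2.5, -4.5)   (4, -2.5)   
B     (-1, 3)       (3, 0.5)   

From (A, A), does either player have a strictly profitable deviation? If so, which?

Rose at (A, A) earns -2.5; deviating to B yields -1 — a strict improvement.
Colin earns -4.5; deviating to B yields -2.5 — a strict improvement.
Both Rose and Colin have strictly profitable deviations.

Both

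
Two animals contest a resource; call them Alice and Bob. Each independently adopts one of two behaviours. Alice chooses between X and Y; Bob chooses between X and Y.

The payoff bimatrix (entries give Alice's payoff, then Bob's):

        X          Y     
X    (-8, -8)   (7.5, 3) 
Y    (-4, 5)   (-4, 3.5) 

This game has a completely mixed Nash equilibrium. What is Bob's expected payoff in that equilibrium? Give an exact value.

86/25

First find p, the probability Alice plays X, from Bob's indifference between X and Y: −8p + 5(1−p) = 3p + 3.5(1−p), giving p = 3/25.
Since Bob is indifferent in equilibrium, Bob's expected payoff equals the payoff from either column against (3/25, 22/25). Using X: −8(3/25) + 5(22/25) = 86/25.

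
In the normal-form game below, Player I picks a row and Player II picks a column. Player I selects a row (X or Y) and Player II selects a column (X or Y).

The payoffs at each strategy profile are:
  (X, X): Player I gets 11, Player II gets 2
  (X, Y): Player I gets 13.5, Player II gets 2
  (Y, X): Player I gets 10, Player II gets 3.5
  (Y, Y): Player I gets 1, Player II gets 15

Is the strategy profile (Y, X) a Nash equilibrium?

At (Y, X), Player I earns 10; switching to X would give 11, so Player I would deviate.
Player II earns 3.5; switching to Y would give 15, so Player II would deviate.
Since at least one player can profitably deviate, this is not a Nash equilibrium.

No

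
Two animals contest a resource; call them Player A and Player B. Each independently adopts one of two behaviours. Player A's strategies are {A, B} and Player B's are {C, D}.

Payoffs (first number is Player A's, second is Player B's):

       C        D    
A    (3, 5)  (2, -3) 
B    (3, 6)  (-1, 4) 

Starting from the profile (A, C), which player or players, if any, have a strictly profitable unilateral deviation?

Neither

Player A at (A, C) earns 3; deviating to B yields 3 — not better.
Player B earns 5; deviating to D yields -3 — not better.
Neither player can strictly improve; the profile is a Nash equilibrium.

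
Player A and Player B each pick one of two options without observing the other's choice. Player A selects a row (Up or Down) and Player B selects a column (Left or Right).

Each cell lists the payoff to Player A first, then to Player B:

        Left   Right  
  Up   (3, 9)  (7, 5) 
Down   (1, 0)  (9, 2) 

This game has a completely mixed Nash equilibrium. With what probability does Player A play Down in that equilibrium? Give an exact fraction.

Let x be the probability that Player A plays Up. In a completely mixed equilibrium, Player B must be indifferent between Left and Right.
Player B's expected payoff from Left is 9x; from Right it is 5x + 2(1−x).
Setting these equal: 9x = 3x + 2, so x = 1/3.
Therefore Player A plays Down with probability 1 − 1/3 = 2/3.

2/3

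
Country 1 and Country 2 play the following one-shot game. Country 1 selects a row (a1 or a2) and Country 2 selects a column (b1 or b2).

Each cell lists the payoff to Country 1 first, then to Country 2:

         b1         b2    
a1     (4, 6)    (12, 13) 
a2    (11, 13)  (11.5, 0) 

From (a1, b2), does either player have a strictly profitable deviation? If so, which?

Country 1 at (a1, b2) earns 12; deviating to a2 yields 11.5 — not better.
Country 2 earns 13; deviating to b1 yields 6 — not better.
Neither player can strictly improve; the profile is a Nash equilibrium.

Neither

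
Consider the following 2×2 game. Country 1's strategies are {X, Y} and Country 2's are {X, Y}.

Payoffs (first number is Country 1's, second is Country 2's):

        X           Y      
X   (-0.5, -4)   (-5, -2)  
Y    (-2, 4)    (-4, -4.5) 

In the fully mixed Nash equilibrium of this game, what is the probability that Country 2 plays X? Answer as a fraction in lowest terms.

2/5

Let q be the probability that Country 2 plays X. In a completely mixed equilibrium, Country 1 must be indifferent between X and Y.
Country 1's expected payoff from X is −0.5q − 5(1−q); from Y it is −2q − 4(1−q).
Setting these equal: 4.5q − 5 = 2q − 4, so q = 2/5.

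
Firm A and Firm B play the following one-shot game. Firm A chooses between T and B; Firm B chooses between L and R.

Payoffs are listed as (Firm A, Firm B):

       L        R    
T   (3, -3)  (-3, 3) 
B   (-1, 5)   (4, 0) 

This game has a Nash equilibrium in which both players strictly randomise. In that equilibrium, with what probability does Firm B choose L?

Let q be the probability that Firm B plays L. In a completely mixed equilibrium, Firm A must be indifferent between T and B.
Firm A's expected payoff from T is 3q − 3(1−q); from B it is −q + 4(1−q).
Setting these equal: 6q − 3 = −5q + 4, so q = 7/11.

7/11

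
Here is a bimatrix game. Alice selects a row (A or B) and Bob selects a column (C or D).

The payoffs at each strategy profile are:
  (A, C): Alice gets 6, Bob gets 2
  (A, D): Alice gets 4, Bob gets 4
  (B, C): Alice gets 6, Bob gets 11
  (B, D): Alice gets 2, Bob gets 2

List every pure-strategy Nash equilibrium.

(A, C): Bob prefers D (4 > 2) — not an equilibrium.
(A, D): Alice gets 4 ≥ 2 from B, and Bob gets 4 ≥ 2 from C — Nash equilibrium.
(B, C): Alice gets 6 ≥ 6 from A, and Bob gets 11 ≥ 2 from D — Nash equilibrium.
(B, D): Alice prefers A (4 > 2); Bob prefers C (11 > 2) — not an equilibrium.

(A, D) and (B, C)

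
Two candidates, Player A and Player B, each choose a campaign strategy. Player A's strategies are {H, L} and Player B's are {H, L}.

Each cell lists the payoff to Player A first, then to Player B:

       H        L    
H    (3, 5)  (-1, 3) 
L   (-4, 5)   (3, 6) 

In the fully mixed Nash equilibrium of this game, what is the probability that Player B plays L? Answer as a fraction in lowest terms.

Let y be the probability that Player B plays H. In a completely mixed equilibrium, Player A must be indifferent between H and L.
Player A's expected payoff from H is 3y − (1−y); from L it is −4y + 3(1−y).
Setting these equal: 4y − 1 = −7y + 3, so y = 4/11.
Therefore Player B plays L with probability 1 − 4/11 = 7/11.

7/11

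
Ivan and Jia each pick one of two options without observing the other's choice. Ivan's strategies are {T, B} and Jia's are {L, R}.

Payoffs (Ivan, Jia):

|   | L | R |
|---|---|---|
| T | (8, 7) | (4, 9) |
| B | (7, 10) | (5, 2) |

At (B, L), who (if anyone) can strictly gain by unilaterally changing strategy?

Ivan

Ivan at (B, L) earns 7; deviating to T yields 8 — a strict improvement.
Jia earns 10; deviating to R yields 2 — not better.
Only Ivan has a strictly profitable deviation.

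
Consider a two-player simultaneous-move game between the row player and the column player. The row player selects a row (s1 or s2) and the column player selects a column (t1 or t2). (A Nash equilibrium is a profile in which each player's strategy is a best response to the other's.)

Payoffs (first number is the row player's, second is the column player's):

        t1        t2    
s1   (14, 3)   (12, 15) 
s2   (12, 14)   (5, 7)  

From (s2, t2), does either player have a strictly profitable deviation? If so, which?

The row player at (s2, t2) earns 5; deviating to s1 yields 12 — a strict improvement.
The column player earns 7; deviating to t1 yields 14 — a strict improvement.
Both the row player and the column player have strictly profitable deviations.

Both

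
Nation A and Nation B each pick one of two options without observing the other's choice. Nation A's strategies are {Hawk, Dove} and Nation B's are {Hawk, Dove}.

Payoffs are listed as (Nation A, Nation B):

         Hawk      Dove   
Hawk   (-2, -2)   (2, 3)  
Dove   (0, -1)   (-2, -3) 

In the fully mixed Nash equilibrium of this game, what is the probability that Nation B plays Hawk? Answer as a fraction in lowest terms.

Let q be the probability that Nation B plays Hawk. In a completely mixed equilibrium, Nation A must be indifferent between Hawk and Dove.
Nation A's expected payoff from Hawk is −2q + 2(1−q); from Dove it is −2(1−q).
Setting these equal: −4q + 2 = 2q − 2, so q = 2/3.

2/3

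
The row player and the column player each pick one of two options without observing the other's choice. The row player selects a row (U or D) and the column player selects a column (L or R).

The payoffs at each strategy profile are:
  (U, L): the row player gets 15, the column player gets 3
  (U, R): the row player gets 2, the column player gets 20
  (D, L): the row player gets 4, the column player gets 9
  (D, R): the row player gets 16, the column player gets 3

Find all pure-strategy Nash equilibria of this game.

none

(U, L): the column player prefers R (20 > 3) — not an equilibrium.
(U, R): the row player prefers D (16 > 2) — not an equilibrium.
(D, L): the row player prefers U (15 > 4) — not an equilibrium.
(D, R): the column player prefers L (9 > 3) — not an equilibrium.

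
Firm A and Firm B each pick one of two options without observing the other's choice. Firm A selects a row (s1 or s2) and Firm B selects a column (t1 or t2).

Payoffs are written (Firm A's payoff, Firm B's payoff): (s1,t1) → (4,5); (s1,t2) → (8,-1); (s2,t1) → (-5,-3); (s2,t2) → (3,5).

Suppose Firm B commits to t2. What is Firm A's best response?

s1

Against t2, Firm A earns 8 from s1 and 3 from s2.
So s1 is the best response.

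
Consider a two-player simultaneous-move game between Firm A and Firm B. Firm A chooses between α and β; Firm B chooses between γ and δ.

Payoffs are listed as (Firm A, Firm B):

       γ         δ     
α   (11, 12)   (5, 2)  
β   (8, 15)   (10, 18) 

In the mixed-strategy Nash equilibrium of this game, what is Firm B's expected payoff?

186/13

First find x, the probability Firm A plays α, from Firm B's indifference between γ and δ: 12x + 15(1−x) = 2x + 18(1−x), giving x = 3/13.
Since Firm B is indifferent in equilibrium, Firm B's expected payoff equals the payoff from either column against (3/13, 10/13). Using γ: 12(3/13) + 15(10/13) = 186/13.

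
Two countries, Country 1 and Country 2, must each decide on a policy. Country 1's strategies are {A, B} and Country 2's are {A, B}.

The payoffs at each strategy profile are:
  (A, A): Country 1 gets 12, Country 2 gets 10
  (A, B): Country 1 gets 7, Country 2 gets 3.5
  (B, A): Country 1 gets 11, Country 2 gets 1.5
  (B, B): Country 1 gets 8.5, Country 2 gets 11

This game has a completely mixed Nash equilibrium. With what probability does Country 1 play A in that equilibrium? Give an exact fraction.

19/32

Let p be the probability that Country 1 plays A. In a completely mixed equilibrium, Country 2 must be indifferent between A and B.
Country 2's expected payoff from A is 10p + 1.5(1−p); from B it is 3.5p + 11(1−p).
Setting these equal: 8.5p + 1.5 = −7.5p + 11, so p = 19/32.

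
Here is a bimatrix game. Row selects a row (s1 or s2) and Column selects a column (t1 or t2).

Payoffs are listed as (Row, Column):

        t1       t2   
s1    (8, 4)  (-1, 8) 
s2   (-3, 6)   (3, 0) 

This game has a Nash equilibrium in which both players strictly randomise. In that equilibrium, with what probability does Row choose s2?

Let p be the probability that Row plays s1. In a completely mixed equilibrium, Column must be indifferent between t1 and t2.
Column's expected payoff from t1 is 4p + 6(1−p); from t2 it is 8p.
Setting these equal: −2p + 6 = 8p, so p = 3/5.
Therefore Row plays s2 with probability 1 − 3/5 = 2/5.

2/5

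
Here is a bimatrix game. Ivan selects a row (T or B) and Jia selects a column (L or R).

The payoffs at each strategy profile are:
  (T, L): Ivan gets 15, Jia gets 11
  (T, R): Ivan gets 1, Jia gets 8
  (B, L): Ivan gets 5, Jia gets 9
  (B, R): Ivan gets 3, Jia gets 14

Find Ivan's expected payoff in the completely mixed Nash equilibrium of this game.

First find y, the probability Jia plays L, from Ivan's indifference between T and B: 15y + (1−y) = 5y + 3(1−y), giving y = 1/6.
Since Ivan is indifferent in equilibrium, Ivan's expected payoff equals the payoff from either row against (1/6, 5/6). Using T: 15(1/6) + (5/6) = 10/3.

10/3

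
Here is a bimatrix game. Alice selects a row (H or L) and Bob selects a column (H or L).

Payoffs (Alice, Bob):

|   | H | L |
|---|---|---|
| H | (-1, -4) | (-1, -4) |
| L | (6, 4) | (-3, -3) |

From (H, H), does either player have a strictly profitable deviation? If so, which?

Alice

Alice at (H, H) earns -1; deviating to L yields 6 — a strict improvement.
Bob earns -4; deviating to L yields -4 — not better.
Only Alice has a strictly profitable deviation.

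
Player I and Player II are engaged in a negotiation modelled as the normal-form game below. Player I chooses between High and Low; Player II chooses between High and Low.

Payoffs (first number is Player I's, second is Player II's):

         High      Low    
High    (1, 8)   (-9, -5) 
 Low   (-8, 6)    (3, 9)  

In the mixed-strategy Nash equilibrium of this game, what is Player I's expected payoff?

First find y, the probability Player II plays High, from Player I's indifference between High and Low: y − 9(1−y) = −8y + 3(1−y), giving y = 4/7.
Since Player I is indifferent in equilibrium, Player I's expected payoff equals the payoff from either row against (4/7, 3/7). Using High: (4/7) − 9(3/7) = -23/7.

-23/7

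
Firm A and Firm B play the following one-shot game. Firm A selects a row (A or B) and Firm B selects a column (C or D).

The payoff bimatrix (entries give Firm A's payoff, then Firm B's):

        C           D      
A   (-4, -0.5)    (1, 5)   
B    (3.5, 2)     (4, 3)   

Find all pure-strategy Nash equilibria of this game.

(B, D)

(A, C): Firm A prefers B (3.5 > -4); Firm B prefers D (5 > -0.5) — not an equilibrium.
(A, D): Firm A prefers B (4 > 1) — not an equilibrium.
(B, C): Firm B prefers D (3 > 2) — not an equilibrium.
(B, D): Firm A gets 4 ≥ 1 from A, and Firm B gets 3 ≥ 2 from C — Nash equilibrium.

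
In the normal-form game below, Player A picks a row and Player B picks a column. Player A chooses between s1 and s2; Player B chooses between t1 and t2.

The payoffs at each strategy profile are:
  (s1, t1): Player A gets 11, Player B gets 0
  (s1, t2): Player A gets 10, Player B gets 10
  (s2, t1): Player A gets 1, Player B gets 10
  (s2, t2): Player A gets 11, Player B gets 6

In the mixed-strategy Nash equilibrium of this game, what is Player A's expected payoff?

First find y, the probability Player B plays t1, from Player A's indifference between s1 and s2: 11y + 10(1−y) = y + 11(1−y), giving y = 1/11.
Since Player A is indifferent in equilibrium, Player A's expected payoff equals the payoff from either row against (1/11, 10/11). Using s1: 11(1/11) + 10(10/11) = 111/11.

111/11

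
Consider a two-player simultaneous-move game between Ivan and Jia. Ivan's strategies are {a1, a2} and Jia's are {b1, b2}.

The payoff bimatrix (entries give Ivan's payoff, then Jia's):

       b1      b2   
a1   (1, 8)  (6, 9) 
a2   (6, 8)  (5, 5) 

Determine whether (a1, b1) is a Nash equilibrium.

No

At (a1, b1), Ivan earns 1; switching to a2 would give 6, so Ivan would deviate.
Jia earns 8; switching to b2 would give 9, so Jia would deviate.
Since at least one player can profitably deviate, this is not a Nash equilibrium.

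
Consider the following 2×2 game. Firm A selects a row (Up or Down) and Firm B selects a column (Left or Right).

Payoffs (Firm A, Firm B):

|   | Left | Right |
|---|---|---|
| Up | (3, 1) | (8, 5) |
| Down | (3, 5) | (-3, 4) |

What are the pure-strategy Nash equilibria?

(Up, Right) and (Down, Left)

(Up, Left): Firm B prefers Right (5 > 1) — not an equilibrium.
(Up, Right): Firm A gets 8 ≥ -3 from Down, and Firm B gets 5 ≥ 1 from Left — Nash equilibrium.
(Down, Left): Firm A gets 3 ≥ 3 from Up, and Firm B gets 5 ≥ 4 from Right — Nash equilibrium.
(Down, Right): Firm A prefers Up (8 > -3); Firm B prefers Left (5 > 4) — not an equilibrium.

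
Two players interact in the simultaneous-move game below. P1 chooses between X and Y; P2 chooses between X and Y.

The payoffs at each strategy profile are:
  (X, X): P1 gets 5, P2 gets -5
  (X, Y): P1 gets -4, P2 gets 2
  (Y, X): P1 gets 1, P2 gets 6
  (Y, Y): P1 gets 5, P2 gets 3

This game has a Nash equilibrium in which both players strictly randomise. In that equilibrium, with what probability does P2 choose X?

9/13

Let c be the probability that P2 plays X. In a completely mixed equilibrium, P1 must be indifferent between X and Y.
P1's expected payoff from X is 5c − 4(1−c); from Y it is c + 5(1−c).
Setting these equal: 9c − 4 = −4c + 5, so c = 9/13.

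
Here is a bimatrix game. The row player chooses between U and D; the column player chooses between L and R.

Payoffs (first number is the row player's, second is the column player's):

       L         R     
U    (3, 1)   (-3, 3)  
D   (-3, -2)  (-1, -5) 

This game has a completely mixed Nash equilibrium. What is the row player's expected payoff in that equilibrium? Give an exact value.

First find y, the probability the column player plays L, from the row player's indifference between U and D: 3y − 3(1−y) = −3y − (1−y), giving y = 1/4.
Since the row player is indifferent in equilibrium, the row player's expected payoff equals the payoff from either row against (1/4, 3/4). Using U: 3(1/4) − 3(3/4) = -3/2.

-3/2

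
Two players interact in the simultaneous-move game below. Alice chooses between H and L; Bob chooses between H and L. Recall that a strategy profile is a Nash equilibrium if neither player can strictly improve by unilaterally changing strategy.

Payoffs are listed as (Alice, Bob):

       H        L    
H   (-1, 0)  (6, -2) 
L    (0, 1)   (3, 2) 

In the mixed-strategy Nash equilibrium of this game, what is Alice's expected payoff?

3/4

First find q, the probability Bob plays H, from Alice's indifference between H and L: −q + 6(1−q) = 3(1−q), giving q = 3/4.
Since Alice is indifferent in equilibrium, Alice's expected payoff equals the payoff from either row against (3/4, 1/4). Using H: −(3/4) + 6(1/4) = 3/4.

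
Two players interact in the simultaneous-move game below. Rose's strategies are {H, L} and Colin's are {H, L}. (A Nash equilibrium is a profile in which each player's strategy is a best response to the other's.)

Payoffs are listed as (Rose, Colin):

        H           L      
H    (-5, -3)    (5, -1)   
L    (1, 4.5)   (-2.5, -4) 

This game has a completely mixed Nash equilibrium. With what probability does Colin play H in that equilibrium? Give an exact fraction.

5/9

Let y be the probability that Colin plays H. In a completely mixed equilibrium, Rose must be indifferent between H and L.
Rose's expected payoff from H is −5y + 5(1−y); from L it is y − 2.5(1−y).
Setting these equal: −10y + 5 = 3.5y − 2.5, so y = 5/9.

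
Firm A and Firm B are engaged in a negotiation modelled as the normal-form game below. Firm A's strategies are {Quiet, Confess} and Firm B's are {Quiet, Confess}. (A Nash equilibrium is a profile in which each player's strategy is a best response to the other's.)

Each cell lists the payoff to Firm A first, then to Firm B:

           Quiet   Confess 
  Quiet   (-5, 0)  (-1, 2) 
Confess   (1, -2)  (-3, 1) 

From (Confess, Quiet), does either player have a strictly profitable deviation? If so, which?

Firm A at (Confess, Quiet) earns 1; deviating to Quiet yields -5 — not better.
Firm B earns -2; deviating to Confess yields 1 — a strict improvement.
Only Firm B has a strictly profitable deviation.

Firm B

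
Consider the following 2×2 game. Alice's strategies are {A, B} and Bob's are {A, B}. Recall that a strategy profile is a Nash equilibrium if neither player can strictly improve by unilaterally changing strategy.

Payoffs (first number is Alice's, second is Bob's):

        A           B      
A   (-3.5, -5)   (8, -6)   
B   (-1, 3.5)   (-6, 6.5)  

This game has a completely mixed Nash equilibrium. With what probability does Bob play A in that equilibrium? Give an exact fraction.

28/33

Let y be the probability that Bob plays A. In a completely mixed equilibrium, Alice must be indifferent between A and B.
Alice's expected payoff from A is −3.5y + 8(1−y); from B it is −y − 6(1−y).
Setting these equal: −11.5y + 8 = 5y − 6, so y = 28/33.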